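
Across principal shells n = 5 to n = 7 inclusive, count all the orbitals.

110

Shell n has n² orbitals: 5²=25 + 6²=36 + 7²=49 = 110 orbitals.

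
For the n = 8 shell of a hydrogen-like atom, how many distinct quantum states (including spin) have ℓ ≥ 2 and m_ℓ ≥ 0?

Go through ℓ = 0, …, 7 (the values permitted for n = 8).
Orbitals with ℓ ≥ 2 and m_ℓ ≥ 0, by ℓ: ℓ=2 → 3; ℓ=3 → 4; ℓ=4 → 5; ℓ=5 → 6; ℓ=6 → 7; ℓ=7 → 8.
Orbitals: 3 + 4 + 5 + 6 + 7 + 8 = 33. Each orbital carries two spin states, so 33 × 2 = 66 states.

66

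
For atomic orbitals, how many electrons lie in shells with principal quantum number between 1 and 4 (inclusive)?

60

Shell n has n² orbitals: 1²=1 + 2²=4 + 3²=9 + 4²=16 = 30 orbitals.
Two spin states per orbital: 2 × 30 = 60 electrons.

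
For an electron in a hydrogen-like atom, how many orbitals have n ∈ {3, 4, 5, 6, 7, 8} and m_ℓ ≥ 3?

Go shell by shell, enumerating (ℓ, m_ℓ) with m_ℓ ≥ 3:
n=4 → 1; n=5 → 3; n=6 → 6; n=7 → 10; n=8 → 15.
Total orbitals: 1 + 3 + 6 + 10 + 15 = 35.

35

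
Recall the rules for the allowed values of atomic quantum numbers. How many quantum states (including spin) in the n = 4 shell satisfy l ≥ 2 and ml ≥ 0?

14

For n = 4, l ranges over 0 … 3.
Contributions: l=2 → 3; l=3 → 4.
Orbitals: 3 + 4 = 7. Each orbital carries two spin states, so 7 × 2 = 14 states.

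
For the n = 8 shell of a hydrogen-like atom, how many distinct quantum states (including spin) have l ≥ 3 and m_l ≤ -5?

12

The n = 8 shell has l = 0 through 7; check each.
The (l, m_l) pairs meeting l ≥ 3 and m_l ≤ -5 give: l=5 → 1; l=6 → 2; l=7 → 3.
Orbitals: 1 + 2 + 3 = 6. Each orbital carries two spin states, so 6 × 2 = 12 states.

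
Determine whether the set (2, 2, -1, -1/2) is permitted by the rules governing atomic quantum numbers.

The orbital quantum number must satisfy 0 ≤ ℓ ≤ n−1. With n = 2 the allowed ℓ values are 0, 1, so ℓ = 2 is out of range.

Invalid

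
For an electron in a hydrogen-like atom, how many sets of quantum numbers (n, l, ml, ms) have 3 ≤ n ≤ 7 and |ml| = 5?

Per-shell orbital counts meeting the constraint:
n=6 → 2; n=7 → 4.
Orbitals: 2 + 4 = 6. Including both spin states (ms = ±1/2) gives 2 × 6 = 12 states.

12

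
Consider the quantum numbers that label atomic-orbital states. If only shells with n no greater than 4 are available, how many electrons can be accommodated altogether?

60

Total orbitals = 1² + 2² + 3² + 4² = 30. Doubling for spin gives 60 electrons.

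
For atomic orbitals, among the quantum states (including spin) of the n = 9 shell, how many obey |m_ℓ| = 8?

Per ℓ-value: ℓ=8 → 2.
Orbitals: 2. Each orbital carries two spin states, so 2 × 2 = 4 states.

4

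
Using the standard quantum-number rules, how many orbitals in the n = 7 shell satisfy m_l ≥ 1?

For n = 7, l ranges over 0 … 6.
The (l, m_l) pairs meeting m_l ≥ 1 give: l=1 → 1; l=2 → 2; l=3 → 3; l=4 → 4; l=5 → 5; l=6 → 6.
Total orbitals: 1 + 2 + 3 + 4 + 5 + 6 = 21.

21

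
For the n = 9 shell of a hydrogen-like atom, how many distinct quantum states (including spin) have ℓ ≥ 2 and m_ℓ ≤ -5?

20

The (ℓ, m_ℓ) pairs meeting ℓ ≥ 2 and m_ℓ ≤ -5 give: ℓ=5 → 1; ℓ=6 → 2; ℓ=7 → 3; ℓ=8 → 4.
Orbitals: 1 + 2 + 3 + 4 = 10. Each orbital carries two spin states, so 10 × 2 = 20 states.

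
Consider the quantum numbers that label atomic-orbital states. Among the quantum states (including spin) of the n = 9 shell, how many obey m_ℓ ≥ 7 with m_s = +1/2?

3

Go through ℓ = 0, …, 8 (the values permitted for n = 9).
Contributions: ℓ=7 → 1; ℓ=8 → 2.
Orbitals: 1 + 2 = 3. With m_s fixed to a single value there is one state per orbital, giving 3 states.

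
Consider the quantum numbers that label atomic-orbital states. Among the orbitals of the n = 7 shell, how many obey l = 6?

13

With n = 7 the allowed l are 0, 1, …, 6.
Contributions: l=6 → 13.
Total orbitals: 13.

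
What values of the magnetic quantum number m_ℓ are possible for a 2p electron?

The 2p subshell has ℓ = 1, and m_ℓ takes every integer from −ℓ to +ℓ. With ℓ = 1 that gives the 3 values -1, 0, 1.

-1, 0, 1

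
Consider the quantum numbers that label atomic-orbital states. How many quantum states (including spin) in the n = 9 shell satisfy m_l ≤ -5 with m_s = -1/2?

10

Per l-value: l=5 → 1; l=6 → 2; l=7 → 3; l=8 → 4.
Orbitals: 1 + 2 + 3 + 4 = 10. With m_s fixed to a single value there is one state per orbital, giving 10 states.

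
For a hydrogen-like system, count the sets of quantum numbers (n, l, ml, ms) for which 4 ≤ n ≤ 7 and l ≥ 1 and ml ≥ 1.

Work shell by shell — for each n, count the (l, ml) pairs that satisfy l ≥ 1 and ml ≥ 1:
n=4 → 6; n=5 → 10; n=6 → 15; n=7 → 21.
Orbitals: 6 + 10 + 15 + 21 = 52. Including both spin states (ms = ±1/2) gives 2 × 52 = 104 states.

104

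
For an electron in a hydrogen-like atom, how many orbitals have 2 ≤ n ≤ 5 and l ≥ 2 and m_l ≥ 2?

10

Work shell by shell — for each n, count the (l, m_l) pairs that satisfy l ≥ 2 and m_l ≥ 2:
n=3 → 1; n=4 → 3; n=5 → 6.
Total orbitals: 1 + 3 + 6 = 10.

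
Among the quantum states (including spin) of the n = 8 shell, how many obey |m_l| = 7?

With n = 8 the allowed l are 0, 1, …, 7.
Contributions: l=7 → 2.
Orbitals: 2. Each orbital carries two spin states, so 2 × 2 = 4 states.

4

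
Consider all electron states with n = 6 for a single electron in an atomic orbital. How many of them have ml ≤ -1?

30

The n = 6 shell has l = 0 through 5; check each.
The (l, ml) pairs meeting ml ≤ -1 give: l=1 → 1; l=2 → 2; l=3 → 3; l=4 → 4; l=5 → 5.
Orbitals: 1 + 2 + 3 + 4 + 5 = 15. Each orbital carries two spin states, so 15 × 2 = 30 states.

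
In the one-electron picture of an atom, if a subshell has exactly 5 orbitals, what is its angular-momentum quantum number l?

2l+1 = 5 gives l = 2.

l = 2 (d)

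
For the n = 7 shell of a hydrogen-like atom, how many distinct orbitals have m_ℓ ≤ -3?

10

With n = 7 the allowed ℓ are 0, 1, …, 6.
The (ℓ, m_ℓ) pairs meeting m_ℓ ≤ -3 give: ℓ=3 → 1; ℓ=4 → 2; ℓ=5 → 3; ℓ=6 → 4.
Total orbitals: 1 + 2 + 3 + 4 = 10.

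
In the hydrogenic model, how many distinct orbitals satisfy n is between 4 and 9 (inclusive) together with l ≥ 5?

For each n in the range, tally the orbitals obeying l ≥ 5:
n=6 → 11; n=7 → 24; n=8 → 39; n=9 → 56.
Total orbitals: 11 + 24 + 39 + 56 = 130.

130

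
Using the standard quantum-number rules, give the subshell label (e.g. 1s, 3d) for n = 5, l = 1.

5p

l = 1 corresponds to the letter 'p', so the subshell is 5p.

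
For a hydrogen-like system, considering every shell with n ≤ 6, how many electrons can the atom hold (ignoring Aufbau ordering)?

182

Total orbitals = 1² + 2² + 3² + 4² + 5² + 6² = 91. Doubling for spin gives 182 electrons.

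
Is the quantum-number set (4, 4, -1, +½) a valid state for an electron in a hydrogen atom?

The orbital quantum number must satisfy 0 ≤ ℓ ≤ n−1. With n = 4 the allowed ℓ values are 0, 1, 2, 3, so ℓ = 4 is out of range.

Not allowed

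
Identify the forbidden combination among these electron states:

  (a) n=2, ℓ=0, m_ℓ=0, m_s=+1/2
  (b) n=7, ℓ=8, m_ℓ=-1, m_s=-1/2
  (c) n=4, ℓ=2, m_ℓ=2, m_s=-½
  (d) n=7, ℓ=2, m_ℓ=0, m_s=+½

(b)

(b) has ℓ = 8 ≥ n = 7, violating 0 ≤ ℓ ≤ n−1.
The remaining sets (a), (c), (d) satisfy all four rules.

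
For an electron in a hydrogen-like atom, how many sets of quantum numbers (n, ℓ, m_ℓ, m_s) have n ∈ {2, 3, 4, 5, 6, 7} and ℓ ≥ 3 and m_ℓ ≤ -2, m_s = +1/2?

Per-shell orbital counts meeting the constraint:
n=4 → 2; n=5 → 5; n=6 → 9; n=7 → 14.
Orbitals: 2 + 5 + 9 + 14 = 30. With m_s fixed to +1/2 there is one state per orbital, so 30 states.

30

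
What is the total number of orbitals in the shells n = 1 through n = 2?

5

Shell n has n² orbitals: 1²=1 + 2²=4 = 5 orbitals.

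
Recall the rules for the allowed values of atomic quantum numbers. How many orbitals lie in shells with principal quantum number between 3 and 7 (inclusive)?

135

Shell n has n² orbitals: 3²=9 + 4²=16 + 5²=25 + 6²=36 + 7²=49 = 135 orbitals.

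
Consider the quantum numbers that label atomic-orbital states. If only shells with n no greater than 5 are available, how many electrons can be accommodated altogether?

Total orbitals = 1² + 2² + 3² + 4² + 5² = 55. Doubling for spin gives 110 electrons.

110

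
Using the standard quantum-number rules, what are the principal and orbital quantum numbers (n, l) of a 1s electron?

n = 1, l = 0

The leading integer gives n = 1; the letter 's' means l = 0.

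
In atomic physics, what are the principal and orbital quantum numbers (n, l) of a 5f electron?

n = 5, l = 3

The leading integer gives n = 5; the letter 'f' means l = 3.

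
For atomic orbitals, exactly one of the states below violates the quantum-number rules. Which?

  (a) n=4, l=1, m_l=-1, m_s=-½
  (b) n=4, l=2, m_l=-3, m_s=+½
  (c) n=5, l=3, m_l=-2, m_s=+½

(b) has |m_l| = 3 > l = 2, violating −l ≤ m_l ≤ l.
The remaining sets (a), (c) satisfy all four rules.

(b)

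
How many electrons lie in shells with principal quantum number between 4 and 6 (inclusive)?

Shell n has n² orbitals: 4²=16 + 5²=25 + 6²=36 = 77 orbitals.
Two spin states per orbital: 2 × 77 = 154 electrons.

154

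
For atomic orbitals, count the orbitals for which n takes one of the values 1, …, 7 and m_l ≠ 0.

Per-shell orbital counts meeting the constraint:
n=2 → 2; n=3 → 6; n=4 → 12; n=5 → 20; n=6 → 30; n=7 → 42.
Total orbitals: 2 + 6 + 12 + 20 + 30 + 42 = 112.

112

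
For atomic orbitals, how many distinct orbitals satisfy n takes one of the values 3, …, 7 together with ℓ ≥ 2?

115

Treat each shell separately and count matching orbitals:
n=3 → 5; n=4 → 12; n=5 → 21; n=6 → 32; n=7 → 45.
Total orbitals: 5 + 12 + 21 + 32 + 45 = 115.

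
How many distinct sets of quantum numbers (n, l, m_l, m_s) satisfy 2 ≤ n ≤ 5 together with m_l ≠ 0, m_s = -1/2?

40

Treat each shell separately and count matching orbitals:
n=2 → 2; n=3 → 6; n=4 → 12; n=5 → 20.
Orbitals: 2 + 6 + 12 + 20 = 40. With m_s fixed to -1/2 there is one state per orbital, so 40 states.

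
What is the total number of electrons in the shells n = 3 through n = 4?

Shell n has n² orbitals: 3²=9 + 4²=16 = 25 orbitals.
Two spin states per orbital: 2 × 25 = 50 electrons.

50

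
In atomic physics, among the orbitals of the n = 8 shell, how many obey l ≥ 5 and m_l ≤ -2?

For n = 8, l ranges over 0 … 7.
Contributions: l=5 → 4; l=6 → 5; l=7 → 6.
Total orbitals: 4 + 5 + 6 = 15.

15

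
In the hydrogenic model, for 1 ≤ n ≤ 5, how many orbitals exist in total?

Total orbitals = 1² + 2² + 3² + 4² + 5² = 55.

55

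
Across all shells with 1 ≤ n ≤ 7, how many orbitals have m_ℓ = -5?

Per-shell orbital counts meeting the constraint:
n=6 → 1; n=7 → 2.
Total orbitals: 1 + 2 = 3.

3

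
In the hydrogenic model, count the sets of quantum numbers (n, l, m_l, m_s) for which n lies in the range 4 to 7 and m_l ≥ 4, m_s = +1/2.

10

Count contributing orbitals for each principal shell:
n=5 → 1; n=6 → 3; n=7 → 6.
Orbitals: 1 + 3 + 6 = 10. With m_s fixed to +1/2 there is one state per orbital, so 10 states.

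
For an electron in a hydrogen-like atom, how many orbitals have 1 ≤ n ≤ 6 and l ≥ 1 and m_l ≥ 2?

Treat each shell separately and count matching orbitals:
n=3 → 1; n=4 → 3; n=5 → 6; n=6 → 10.
Total orbitals: 1 + 3 + 6 + 10 = 20.

20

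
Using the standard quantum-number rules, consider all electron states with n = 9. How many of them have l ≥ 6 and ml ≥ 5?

18

Go through l = 0, …, 8 (the values permitted for n = 9).
Orbitals with l ≥ 6 and ml ≥ 5, by l: l=6 → 2; l=7 → 3; l=8 → 4.
Orbitals: 2 + 3 + 4 = 9. Each orbital carries two spin states, so 9 × 2 = 18 states.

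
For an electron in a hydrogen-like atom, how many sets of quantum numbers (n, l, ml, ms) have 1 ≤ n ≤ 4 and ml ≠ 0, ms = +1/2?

20

For each n in the range, tally the orbitals obeying ml ≠ 0:
n=2 → 2; n=3 → 6; n=4 → 12.
Orbitals: 2 + 6 + 12 = 20. With ms fixed to +1/2 there is one state per orbital, so 20 states.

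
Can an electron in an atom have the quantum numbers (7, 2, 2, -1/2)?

n = 7 is a positive integer. l = 2 satisfies 0 ≤ l ≤ n−1 = 6. m_l = 2 lies in the range −l … +l (here −2 … 2). m_s = -1/2 is one of ±1/2.
All four constraints are satisfied.

Valid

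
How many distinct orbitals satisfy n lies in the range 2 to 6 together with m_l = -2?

10

Go shell by shell, enumerating (l, m_l) with m_l = -2:
n=3 → 1; n=4 → 2; n=5 → 3; n=6 → 4.
Total orbitals: 1 + 2 + 3 + 4 = 10.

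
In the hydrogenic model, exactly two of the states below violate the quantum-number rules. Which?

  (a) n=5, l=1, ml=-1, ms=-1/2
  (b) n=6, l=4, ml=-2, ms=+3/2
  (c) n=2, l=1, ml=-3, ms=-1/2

(b) and (c)

(b) has ms = +3/2, but an electron's spin must be ±1/2.
(c) has |ml| = 3 > l = 1, violating −l ≤ ml ≤ l.
The remaining set (a) satisfies all four rules.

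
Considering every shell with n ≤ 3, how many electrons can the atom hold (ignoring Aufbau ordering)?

Total orbitals = 1² + 2² + 3² = 14. Doubling for spin gives 28 electrons.

28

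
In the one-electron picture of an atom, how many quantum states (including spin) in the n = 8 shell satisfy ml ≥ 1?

56

For n = 8, l ranges over 0 … 7.
Contributions: l=1 → 1; l=2 → 2; l=3 → 3; l=4 → 4; l=5 → 5; l=6 → 6; l=7 → 7.
Orbitals: 1 + 2 + 3 + 4 + 5 + 6 + 7 = 28. Each orbital carries two spin states, so 28 × 2 = 56 states.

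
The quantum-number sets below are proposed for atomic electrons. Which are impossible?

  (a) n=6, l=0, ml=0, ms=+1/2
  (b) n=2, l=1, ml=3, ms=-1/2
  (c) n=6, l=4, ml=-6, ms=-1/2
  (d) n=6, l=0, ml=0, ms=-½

(b) and (c)

(b) has |ml| = 3 > l = 1, violating −l ≤ ml ≤ l.
(c) has |ml| = 6 > l = 4, violating −l ≤ ml ≤ l.
The remaining sets (a), (d) satisfy all four rules.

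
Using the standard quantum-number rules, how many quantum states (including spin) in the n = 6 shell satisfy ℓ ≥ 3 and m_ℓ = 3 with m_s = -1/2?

For n = 6, ℓ ranges over 0 … 5.
Orbitals with ℓ ≥ 3 and m_ℓ = 3, by ℓ: ℓ=3 → 1; ℓ=4 → 1; ℓ=5 → 1.
Orbitals: 1 + 1 + 1 = 3. With m_s fixed to a single value there is one state per orbital, giving 3 states.

3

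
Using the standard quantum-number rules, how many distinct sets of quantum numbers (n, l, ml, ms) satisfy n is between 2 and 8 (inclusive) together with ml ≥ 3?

Per-shell orbital counts meeting the constraint:
n=4 → 1; n=5 → 3; n=6 → 6; n=7 → 10; n=8 → 15.
Orbitals: 1 + 3 + 6 + 10 + 15 = 35. Including both spin states (ms = ±1/2) gives 2 × 35 = 70 states.

70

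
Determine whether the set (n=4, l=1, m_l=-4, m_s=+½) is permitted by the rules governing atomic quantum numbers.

The magnetic quantum number must satisfy −l ≤ m_l ≤ l. With l = 1, m_l can only be -1, 0, 1, so m_l = -4 is forbidden.

No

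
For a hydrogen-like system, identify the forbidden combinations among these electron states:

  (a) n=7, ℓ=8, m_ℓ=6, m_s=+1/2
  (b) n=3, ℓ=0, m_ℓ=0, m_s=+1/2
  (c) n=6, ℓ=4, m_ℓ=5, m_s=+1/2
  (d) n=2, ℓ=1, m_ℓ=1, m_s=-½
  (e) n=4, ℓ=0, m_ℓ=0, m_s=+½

(a) has ℓ = 8 ≥ n = 7, violating 0 ≤ ℓ ≤ n−1.
(c) has |m_ℓ| = 5 > ℓ = 4, violating −ℓ ≤ m_ℓ ≤ ℓ.
The remaining sets (b), (d), (e) satisfy all four rules.

(a) and (c)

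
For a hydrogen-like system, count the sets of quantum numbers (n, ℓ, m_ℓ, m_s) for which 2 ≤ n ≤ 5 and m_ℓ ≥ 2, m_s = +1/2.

10

Count contributing orbitals for each principal shell:
n=3 → 1; n=4 → 3; n=5 → 6.
Orbitals: 1 + 3 + 6 = 10. With m_s fixed to +1/2 there is one state per orbital, so 10 states.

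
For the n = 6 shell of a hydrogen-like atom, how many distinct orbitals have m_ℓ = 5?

With n = 6 the allowed ℓ are 0, 1, …, 5.
Per ℓ-value: ℓ=5 → 1.
Total orbitals: 1.

1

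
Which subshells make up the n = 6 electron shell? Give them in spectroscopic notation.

6s, 6p, 6d, 6f, 6g, 6h

For n = 6, ℓ runs from 0 to 5. In spectroscopic notation ℓ = 0,1,2,… ↔ s,p,d,f,g,h,i, so the subshells are 6s, 6p, 6d, 6f, 6g, 6h.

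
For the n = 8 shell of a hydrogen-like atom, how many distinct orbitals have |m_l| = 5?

6

Go through l = 0, …, 7 (the values permitted for n = 8).
Per l-value: l=5 → 2; l=6 → 2; l=7 → 2.
Total orbitals: 2 + 2 + 2 = 6.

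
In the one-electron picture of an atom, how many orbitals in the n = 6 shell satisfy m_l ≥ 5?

1

The n = 6 shell has l = 0 through 5; check each.
The (l, m_l) pairs meeting m_l ≥ 5 give: l=5 → 1.
Total orbitals: 1.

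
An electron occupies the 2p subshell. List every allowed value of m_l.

The 2p subshell has l = 1, and m_l takes every integer from −l to +l. With l = 1 that gives the 3 values -1, 0, 1.

-1, 0, 1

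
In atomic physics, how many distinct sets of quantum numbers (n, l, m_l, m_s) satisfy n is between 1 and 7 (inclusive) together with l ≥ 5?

70

For each n in the range, tally the orbitals obeying l ≥ 5:
n=6 → 11; n=7 → 24.
Orbitals: 11 + 24 = 35. Including both spin states (m_s = ±1/2) gives 2 × 35 = 70 states.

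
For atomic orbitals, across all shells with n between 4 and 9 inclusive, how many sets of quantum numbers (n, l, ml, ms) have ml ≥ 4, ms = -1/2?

Treat each shell separately and count matching orbitals:
n=5 → 1; n=6 → 3; n=7 → 6; n=8 → 10; n=9 → 15.
Orbitals: 1 + 3 + 6 + 10 + 15 = 35. With ms fixed to -1/2 there is one state per orbital, so 35 states.

35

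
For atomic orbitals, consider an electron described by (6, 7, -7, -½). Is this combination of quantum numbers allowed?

The orbital quantum number must satisfy 0 ≤ l ≤ n−1. With n = 6 the allowed l values are 0, 1, 2, 3, 4, 5, so l = 7 is out of range.

No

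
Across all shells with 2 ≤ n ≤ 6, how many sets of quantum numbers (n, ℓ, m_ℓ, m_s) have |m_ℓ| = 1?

60

Treat each shell separately and count matching orbitals:
n=2 → 2; n=3 → 4; n=4 → 6; n=5 → 8; n=6 → 10.
Orbitals: 2 + 4 + 6 + 8 + 10 = 30. Including both spin states (m_s = ±1/2) gives 2 × 30 = 60 states.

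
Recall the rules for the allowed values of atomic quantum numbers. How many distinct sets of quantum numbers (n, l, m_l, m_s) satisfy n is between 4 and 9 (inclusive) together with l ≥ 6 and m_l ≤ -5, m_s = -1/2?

Treat each shell separately and count matching orbitals:
n=7 → 2; n=8 → 5; n=9 → 9.
Orbitals: 2 + 5 + 9 = 16. With m_s fixed to -1/2 there is one state per orbital, so 16 states.

16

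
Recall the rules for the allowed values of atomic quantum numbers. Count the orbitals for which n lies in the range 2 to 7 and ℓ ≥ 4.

62

For each n in the range, tally the orbitals obeying ℓ ≥ 4:
n=5 → 9; n=6 → 20; n=7 → 33.
Total orbitals: 9 + 20 + 33 = 62.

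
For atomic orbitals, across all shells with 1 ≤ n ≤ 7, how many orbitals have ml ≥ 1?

For each n in the range, tally the orbitals obeying ml ≥ 1:
n=2 → 1; n=3 → 3; n=4 → 6; n=5 → 10; n=6 → 15; n=7 → 21.
Total orbitals: 1 + 3 + 6 + 10 + 15 + 21 = 56.

56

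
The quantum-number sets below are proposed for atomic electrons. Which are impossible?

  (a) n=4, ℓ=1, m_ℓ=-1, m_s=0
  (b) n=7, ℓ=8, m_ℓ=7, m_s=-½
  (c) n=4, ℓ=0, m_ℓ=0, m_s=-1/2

(a) has m_s = 0, but an electron's spin must be ±1/2.
(b) has ℓ = 8 ≥ n = 7, violating 0 ≤ ℓ ≤ n−1.
The remaining set (c) satisfies all four rules.

(a) and (b)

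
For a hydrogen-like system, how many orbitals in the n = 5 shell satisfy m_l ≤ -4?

Go through l = 0, …, 4 (the values permitted for n = 5).
Orbitals with m_l ≤ -4, by l: l=4 → 1.
Total orbitals: 1.

1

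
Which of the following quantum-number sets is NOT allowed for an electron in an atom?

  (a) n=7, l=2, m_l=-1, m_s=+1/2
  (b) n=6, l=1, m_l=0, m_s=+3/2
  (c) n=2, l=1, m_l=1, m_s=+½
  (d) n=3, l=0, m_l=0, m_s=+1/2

(b) has m_s = +3/2, but an electron's spin must be ±1/2.
The remaining sets (a), (c), (d) satisfy all four rules.

(b)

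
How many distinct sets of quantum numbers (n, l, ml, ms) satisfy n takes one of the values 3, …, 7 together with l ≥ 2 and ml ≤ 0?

130

Per-shell orbital counts meeting the constraint:
n=3 → 3; n=4 → 7; n=5 → 12; n=6 → 18; n=7 → 25.
Orbitals: 3 + 7 + 12 + 18 + 25 = 65. Including both spin states (ms = ±1/2) gives 2 × 65 = 130 states.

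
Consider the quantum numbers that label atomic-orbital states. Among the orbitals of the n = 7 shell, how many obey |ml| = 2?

10

For n = 7, l ranges over 0 … 6.
The (l, ml) pairs meeting |ml| = 2 give: l=2 → 2; l=3 → 2; l=4 → 2; l=5 → 2; l=6 → 2.
Total orbitals: 2 + 2 + 2 + 2 + 2 = 10.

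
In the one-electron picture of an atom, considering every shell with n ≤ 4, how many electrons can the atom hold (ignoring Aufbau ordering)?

Total orbitals = 1² + 2² + 3² + 4² = 30. Doubling for spin gives 60 electrons.

60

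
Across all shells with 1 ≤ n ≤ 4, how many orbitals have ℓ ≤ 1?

Go shell by shell, enumerating (ℓ, m_ℓ) with ℓ ≤ 1:
n=1 → 1; n=2 → 4; n=3 → 4; n=4 → 4.
Total orbitals: 1 + 4 + 4 + 4 = 13.

13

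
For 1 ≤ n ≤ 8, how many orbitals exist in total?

Total orbitals = 1² + 2² + 3² + 4² + 5² + 6² + 7² + 8² = 204.

204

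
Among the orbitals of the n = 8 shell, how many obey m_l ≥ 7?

For n = 8, l ranges over 0 … 7.
Orbitals with m_l ≥ 7, by l: l=7 → 1.
Total orbitals: 1.

1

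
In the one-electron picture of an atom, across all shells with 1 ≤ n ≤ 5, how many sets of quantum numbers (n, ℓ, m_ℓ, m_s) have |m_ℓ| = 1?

For each n in the range, tally the orbitals obeying |m_ℓ| = 1:
n=2 → 2; n=3 → 4; n=4 → 6; n=5 → 8.
Orbitals: 2 + 4 + 6 + 8 = 20. Including both spin states (m_s = ±1/2) gives 2 × 20 = 40 states.

40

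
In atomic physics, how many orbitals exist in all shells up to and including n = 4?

Total orbitals = 1² + 2² + 3² + 4² = 30.

30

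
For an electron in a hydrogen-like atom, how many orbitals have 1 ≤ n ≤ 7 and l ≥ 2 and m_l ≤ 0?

65

Treat each shell separately and count matching orbitals:
n=3 → 3; n=4 → 7; n=5 → 12; n=6 → 18; n=7 → 25.
Total orbitals: 3 + 7 + 12 + 18 + 25 = 65.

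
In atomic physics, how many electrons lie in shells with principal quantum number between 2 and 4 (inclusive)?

Shell n has n² orbitals: 2²=4 + 3²=9 + 4²=16 = 29 orbitals.
Two spin states per orbital: 2 × 29 = 58 electrons.

58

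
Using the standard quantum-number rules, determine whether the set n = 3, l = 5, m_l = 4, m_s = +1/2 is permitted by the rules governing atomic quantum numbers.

Not allowed

The orbital quantum number must satisfy 0 ≤ l ≤ n−1. With n = 3 the allowed l values are 0, 1, 2, so l = 5 is out of range.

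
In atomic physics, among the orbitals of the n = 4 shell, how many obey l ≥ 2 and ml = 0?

With n = 4 the allowed l are 0, 1, …, 3.
The (l, ml) pairs meeting l ≥ 2 and ml = 0 give: l=2 → 1; l=3 → 1.
Total orbitals: 1 + 1 = 2.

2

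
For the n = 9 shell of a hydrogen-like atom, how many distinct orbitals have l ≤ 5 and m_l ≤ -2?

Go through l = 0, …, 8 (the values permitted for n = 9).
Per l-value: l=2 → 1; l=3 → 2; l=4 → 3; l=5 → 4.
Total orbitals: 1 + 2 + 3 + 4 = 10.

10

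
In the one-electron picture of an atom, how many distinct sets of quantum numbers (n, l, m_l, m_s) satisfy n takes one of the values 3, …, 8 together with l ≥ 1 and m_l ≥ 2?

112

Per-shell orbital counts meeting the constraint:
n=3 → 1; n=4 → 3; n=5 → 6; n=6 → 10; n=7 → 15; n=8 → 21.
Orbitals: 1 + 3 + 6 + 10 + 15 + 21 = 56. Including both spin states (m_s = ±1/2) gives 2 × 56 = 112 states.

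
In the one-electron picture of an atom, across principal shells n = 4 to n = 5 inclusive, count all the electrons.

82

Shell n has n² orbitals: 4²=16 + 5²=25 = 41 orbitals.
Two spin states per orbital: 2 × 41 = 82 electrons.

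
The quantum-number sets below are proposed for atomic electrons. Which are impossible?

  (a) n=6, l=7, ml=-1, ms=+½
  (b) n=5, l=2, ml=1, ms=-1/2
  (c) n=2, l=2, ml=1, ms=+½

(a) has l = 7 ≥ n = 6, violating 0 ≤ l ≤ n−1.
(c) has l = 2 ≥ n = 2, violating 0 ≤ l ≤ n−1.
The remaining set (b) satisfies all four rules.

(a) and (c)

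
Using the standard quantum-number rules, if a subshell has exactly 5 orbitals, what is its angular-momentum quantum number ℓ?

2ℓ+1 = 5 gives ℓ = 2.

ℓ = 2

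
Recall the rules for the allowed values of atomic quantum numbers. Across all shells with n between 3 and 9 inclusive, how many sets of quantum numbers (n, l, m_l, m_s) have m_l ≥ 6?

20

Treat each shell separately and count matching orbitals:
n=7 → 1; n=8 → 3; n=9 → 6.
Orbitals: 1 + 3 + 6 = 10. Including both spin states (m_s = ±1/2) gives 2 × 10 = 20 states.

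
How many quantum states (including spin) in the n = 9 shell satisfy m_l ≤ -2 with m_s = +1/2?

28

The n = 9 shell has l = 0 through 8; check each.
Orbitals with m_l ≤ -2, by l: l=2 → 1; l=3 → 2; l=4 → 3; l=5 → 4; l=6 → 5; l=7 → 6; l=8 → 7.
Orbitals: 1 + 2 + 3 + 4 + 5 + 6 + 7 = 28. With m_s fixed to a single value there is one state per orbital, giving 28 states.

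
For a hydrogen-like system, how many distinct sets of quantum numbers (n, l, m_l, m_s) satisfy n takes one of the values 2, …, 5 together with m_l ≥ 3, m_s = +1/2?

For each n in the range, tally the orbitals obeying m_l ≥ 3:
n=4 → 1; n=5 → 3.
Orbitals: 1 + 3 = 4. With m_s fixed to +1/2 there is one state per orbital, so 4 states.

4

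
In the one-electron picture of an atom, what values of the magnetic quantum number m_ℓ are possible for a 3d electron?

The 3d subshell has ℓ = 2, and m_ℓ takes every integer from −ℓ to +ℓ. With ℓ = 2 that gives the 5 values -2, -1, 0, 1, 2.

-2, -1, 0, 1, 2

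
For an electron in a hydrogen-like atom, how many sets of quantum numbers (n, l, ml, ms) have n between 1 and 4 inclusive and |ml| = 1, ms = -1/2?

12

Per-shell orbital counts meeting the constraint:
n=2 → 2; n=3 → 4; n=4 → 6.
Orbitals: 2 + 4 + 6 = 12. With ms fixed to -1/2 there is one state per orbital, so 12 states.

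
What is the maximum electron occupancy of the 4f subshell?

A subshell with l = 3 has 2l+1 = 7 orbitals, each holding 2 electrons (spin ±1/2), so 7 × 2 = 14.

14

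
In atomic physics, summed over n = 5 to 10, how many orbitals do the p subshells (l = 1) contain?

A p subshell (l = 1) exists for every n ≥ 2, so shells n = 5, 6, 7, 8, 9, 10 each contribute one — 6 subshells.
Since each p subshell has 2·1+1 = 3 orbitals, the total is 6 × 3 = 18.

18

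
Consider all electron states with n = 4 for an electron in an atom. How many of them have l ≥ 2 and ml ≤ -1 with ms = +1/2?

For n = 4, l ranges over 0 … 3.
Orbitals with l ≥ 2 and ml ≤ -1, by l: l=2 → 2; l=3 → 3.
Orbitals: 2 + 3 = 5. With ms fixed to a single value there is one state per orbital, giving 5 states.

5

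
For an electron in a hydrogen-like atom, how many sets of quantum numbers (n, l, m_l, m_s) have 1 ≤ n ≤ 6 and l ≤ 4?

160

Count contributing orbitals for each principal shell:
n=1 → 1; n=2 → 4; n=3 → 9; n=4 → 16; n=5 → 25; n=6 → 25.
Orbitals: 1 + 4 + 9 + 16 + 25 + 25 = 80. Including both spin states (m_s = ±1/2) gives 2 × 80 = 160 states.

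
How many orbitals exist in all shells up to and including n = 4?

30

Total orbitals = 1² + 2² + 3² + 4² = 30.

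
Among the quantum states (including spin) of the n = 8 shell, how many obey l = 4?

With n = 8 the allowed l are 0, 1, …, 7.
Orbitals with l = 4, by l: l=4 → 9.
Orbitals: 9. Each orbital carries two spin states, so 9 × 2 = 18 states.

18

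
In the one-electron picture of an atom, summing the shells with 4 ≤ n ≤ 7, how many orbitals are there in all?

126

Shell n has n² orbitals: 4²=16 + 5²=25 + 6²=36 + 7²=49 = 126 orbitals.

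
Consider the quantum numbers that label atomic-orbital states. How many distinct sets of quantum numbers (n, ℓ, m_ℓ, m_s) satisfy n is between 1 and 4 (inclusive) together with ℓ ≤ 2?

46

Treat each shell separately and count matching orbitals:
n=1 → 1; n=2 → 4; n=3 → 9; n=4 → 9.
Orbitals: 1 + 4 + 9 + 9 = 23. Including both spin states (m_s = ±1/2) gives 2 × 23 = 46 states.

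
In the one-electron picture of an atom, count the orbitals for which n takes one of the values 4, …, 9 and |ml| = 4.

30

Count contributing orbitals for each principal shell:
n=5 → 2; n=6 → 4; n=7 → 6; n=8 → 8; n=9 → 10.
Total orbitals: 2 + 4 + 6 + 8 + 10 = 30.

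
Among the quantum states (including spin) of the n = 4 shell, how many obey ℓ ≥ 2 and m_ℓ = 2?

4

With n = 4 the allowed ℓ are 0, 1, …, 3.
Contributions: ℓ=2 → 1; ℓ=3 → 1.
Orbitals: 1 + 1 = 2. Each orbital carries two spin states, so 2 × 2 = 4 states.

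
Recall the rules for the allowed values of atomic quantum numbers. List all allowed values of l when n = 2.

l is an integer with 0 ≤ l ≤ n−1, so for n = 2: l = 0, 1.

0, 1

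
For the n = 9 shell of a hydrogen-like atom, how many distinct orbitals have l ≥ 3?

Go through l = 0, …, 8 (the values permitted for n = 9).
Orbitals with l ≥ 3, by l: l=3 → 7; l=4 → 9; l=5 → 11; l=6 → 13; l=7 → 15; l=8 → 17.
Total orbitals: 7 + 9 + 11 + 13 + 15 + 17 = 72.

72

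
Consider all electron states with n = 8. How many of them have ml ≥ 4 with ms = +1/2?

10

Per l-value: l=4 → 1; l=5 → 2; l=6 → 3; l=7 → 4.
Orbitals: 1 + 2 + 3 + 4 = 10. With ms fixed to a single value there is one state per orbital, giving 10 states.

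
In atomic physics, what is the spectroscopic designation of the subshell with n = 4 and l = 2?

4d

l = 2 corresponds to the letter 'd', so the subshell is 4d.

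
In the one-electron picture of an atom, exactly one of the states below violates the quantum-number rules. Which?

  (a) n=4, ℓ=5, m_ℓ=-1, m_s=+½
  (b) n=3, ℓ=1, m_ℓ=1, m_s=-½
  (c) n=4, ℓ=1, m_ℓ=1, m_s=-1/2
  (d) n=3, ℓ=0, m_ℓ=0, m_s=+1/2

(a) has ℓ = 5 ≥ n = 4, violating 0 ≤ ℓ ≤ n−1.
The remaining sets (b), (c), (d) satisfy all four rules.

(a)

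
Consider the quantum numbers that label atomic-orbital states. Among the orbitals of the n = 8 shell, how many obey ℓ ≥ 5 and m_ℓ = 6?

2

With n = 8 the allowed ℓ are 0, 1, …, 7.
Orbitals with ℓ ≥ 5 and m_ℓ = 6, by ℓ: ℓ=6 → 1; ℓ=7 → 1.
Total orbitals: 1 + 1 = 2.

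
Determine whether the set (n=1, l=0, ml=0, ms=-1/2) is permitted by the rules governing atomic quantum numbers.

Allowed

n = 1 is a positive integer. l = 0 satisfies 0 ≤ l ≤ n−1 = 0. ml = 0 lies in the range −l … +l (here 0). ms = -1/2 is one of ±1/2.
All four constraints are satisfied.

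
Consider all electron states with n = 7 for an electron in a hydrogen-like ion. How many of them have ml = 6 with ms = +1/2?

With n = 7 the allowed l are 0, 1, …, 6.
Per l-value: l=6 → 1.
Orbitals: 1. With ms fixed to a single value there is one state per orbital, giving 1 state.

1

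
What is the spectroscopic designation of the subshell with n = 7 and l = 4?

l = 4 corresponds to the letter 'g', so the subshell is 7g.

7g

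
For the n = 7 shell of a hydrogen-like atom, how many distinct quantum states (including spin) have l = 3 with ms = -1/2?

7

For n = 7, l ranges over 0 … 6.
Orbitals with l = 3, by l: l=3 → 7.
Orbitals: 7. With ms fixed to a single value there is one state per orbital, giving 7 states.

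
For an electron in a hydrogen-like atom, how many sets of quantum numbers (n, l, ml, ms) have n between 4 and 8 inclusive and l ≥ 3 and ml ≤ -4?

40

Work shell by shell — for each n, count the (l, ml) pairs that satisfy l ≥ 3 and ml ≤ -4:
n=5 → 1; n=6 → 3; n=7 → 6; n=8 → 10.
Orbitals: 1 + 3 + 6 + 10 = 20. Including both spin states (ms = ±1/2) gives 2 × 20 = 40 states.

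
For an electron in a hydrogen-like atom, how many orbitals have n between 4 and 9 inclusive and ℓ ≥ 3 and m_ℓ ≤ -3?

56

For each n in the range, tally the orbitals obeying ℓ ≥ 3 and m_ℓ ≤ -3:
n=4 → 1; n=5 → 3; n=6 → 6; n=7 → 10; n=8 → 15; n=9 → 21.
Total orbitals: 1 + 3 + 6 + 10 + 15 + 21 = 56.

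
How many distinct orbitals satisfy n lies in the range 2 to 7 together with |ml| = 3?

Per-shell orbital counts meeting the constraint:
n=4 → 2; n=5 → 4; n=6 → 6; n=7 → 8.
Total orbitals: 2 + 4 + 6 + 8 = 20.

20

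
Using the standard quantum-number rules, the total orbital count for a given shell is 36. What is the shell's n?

n² = 36 ⇒ n = 6.

n = 6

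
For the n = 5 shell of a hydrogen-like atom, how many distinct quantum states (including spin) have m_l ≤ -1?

With n = 5 the allowed l are 0, 1, …, 4.
Orbitals with m_l ≤ -1, by l: l=1 → 1; l=2 → 2; l=3 → 3; l=4 → 4.
Orbitals: 1 + 2 + 3 + 4 = 10. Each orbital carries two spin states, so 10 × 2 = 20 states.

20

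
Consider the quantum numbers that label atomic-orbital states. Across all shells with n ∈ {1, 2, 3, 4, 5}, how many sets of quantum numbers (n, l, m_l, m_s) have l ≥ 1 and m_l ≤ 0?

60

Per-shell orbital counts meeting the constraint:
n=2 → 2; n=3 → 5; n=4 → 9; n=5 → 14.
Orbitals: 2 + 5 + 9 + 14 = 30. Including both spin states (m_s = ±1/2) gives 2 × 30 = 60 states.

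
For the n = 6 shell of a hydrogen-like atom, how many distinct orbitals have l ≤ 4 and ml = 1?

For n = 6, l ranges over 0 … 5.
Orbitals with l ≤ 4 and ml = 1, by l: l=1 → 1; l=2 → 1; l=3 → 1; l=4 → 1.
Total orbitals: 1 + 1 + 1 + 1 = 4.

4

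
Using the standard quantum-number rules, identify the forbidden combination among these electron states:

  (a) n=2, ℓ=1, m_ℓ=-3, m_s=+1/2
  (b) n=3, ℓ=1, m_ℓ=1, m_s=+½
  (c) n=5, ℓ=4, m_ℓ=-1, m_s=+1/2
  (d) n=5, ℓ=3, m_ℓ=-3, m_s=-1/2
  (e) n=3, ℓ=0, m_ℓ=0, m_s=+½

(a)

(a) has |m_ℓ| = 3 > ℓ = 1, violating −ℓ ≤ m_ℓ ≤ ℓ.
The remaining sets (b), (c), (d), (e) satisfy all four rules.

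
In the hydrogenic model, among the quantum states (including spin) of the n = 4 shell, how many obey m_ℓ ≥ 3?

For n = 4, ℓ ranges over 0 … 3.
The (ℓ, m_ℓ) pairs meeting m_ℓ ≥ 3 give: ℓ=3 → 1.
Orbitals: 1. Each orbital carries two spin states, so 1 × 2 = 2 states.

2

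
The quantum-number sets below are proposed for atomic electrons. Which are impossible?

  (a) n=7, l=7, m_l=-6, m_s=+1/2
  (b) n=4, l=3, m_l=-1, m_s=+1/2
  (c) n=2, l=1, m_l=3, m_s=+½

(a) has l = 7 ≥ n = 7, violating 0 ≤ l ≤ n−1.
(c) has |m_l| = 3 > l = 1, violating −l ≤ m_l ≤ l.
The remaining set (b) satisfies all four rules.

(a) and (c)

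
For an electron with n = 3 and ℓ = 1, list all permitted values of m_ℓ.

m_ℓ takes every integer from −ℓ to +ℓ. With ℓ = 1 that gives the 3 values -1, 0, 1.

-1, 0, 1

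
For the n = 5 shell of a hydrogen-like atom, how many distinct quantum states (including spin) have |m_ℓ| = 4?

Per ℓ-value: ℓ=4 → 2.
Orbitals: 2. Each orbital carries two spin states, so 2 × 2 = 4 states.

4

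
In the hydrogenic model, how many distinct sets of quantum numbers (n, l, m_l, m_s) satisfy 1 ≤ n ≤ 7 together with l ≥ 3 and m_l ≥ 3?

40

For each n in the range, tally the orbitals obeying l ≥ 3 and m_l ≥ 3:
n=4 → 1; n=5 → 3; n=6 → 6; n=7 → 10.
Orbitals: 1 + 3 + 6 + 10 = 20. Including both spin states (m_s = ±1/2) gives 2 × 20 = 40 states.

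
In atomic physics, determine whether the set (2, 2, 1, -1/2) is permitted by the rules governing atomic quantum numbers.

The orbital quantum number must satisfy 0 ≤ l ≤ n−1. With n = 2 the allowed l values are 0, 1, so l = 2 is out of range.

Invalid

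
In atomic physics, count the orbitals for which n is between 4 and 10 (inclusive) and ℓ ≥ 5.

205

For each n in the range, tally the orbitals obeying ℓ ≥ 5:
n=6 → 11; n=7 → 24; n=8 → 39; n=9 → 56; n=10 → 75.
Total orbitals: 11 + 24 + 39 + 56 + 75 = 205.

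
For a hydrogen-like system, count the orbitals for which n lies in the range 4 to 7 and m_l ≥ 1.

Work shell by shell — for each n, count the (l, m_l) pairs that satisfy m_l ≥ 1:
n=4 → 6; n=5 → 10; n=6 → 15; n=7 → 21.
Total orbitals: 6 + 10 + 15 + 21 = 52.

52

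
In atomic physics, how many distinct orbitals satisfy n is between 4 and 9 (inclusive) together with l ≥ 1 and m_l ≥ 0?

Count contributing orbitals for each principal shell:
n=4 → 9; n=5 → 14; n=6 → 20; n=7 → 27; n=8 → 35; n=9 → 44.
Total orbitals: 9 + 14 + 20 + 27 + 35 + 44 = 149.

149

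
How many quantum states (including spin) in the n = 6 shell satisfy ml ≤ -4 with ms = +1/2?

3

With n = 6 the allowed l are 0, 1, …, 5.
The (l, ml) pairs meeting ml ≤ -4 give: l=4 → 1; l=5 → 2.
Orbitals: 1 + 2 = 3. With ms fixed to a single value there is one state per orbital, giving 3 states.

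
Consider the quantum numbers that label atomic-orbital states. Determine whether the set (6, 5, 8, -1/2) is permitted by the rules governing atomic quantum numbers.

The magnetic quantum number must satisfy −l ≤ m_l ≤ l. With l = 5, m_l can only be -5, -4, -3, -2, -1, 0, 1, 2, 3, 4, 5, so m_l = 8 is forbidden.

Invalid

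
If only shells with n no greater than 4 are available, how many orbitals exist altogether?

30

Total orbitals = 1² + 2² + 3² + 4² = 30.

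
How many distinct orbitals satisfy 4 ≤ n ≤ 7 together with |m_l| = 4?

Per-shell orbital counts meeting the constraint:
n=5 → 2; n=6 → 4; n=7 → 6.
Total orbitals: 2 + 4 + 6 = 12.

12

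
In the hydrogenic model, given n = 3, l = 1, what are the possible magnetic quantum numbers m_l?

m_l takes every integer from −l to +l. With l = 1 that gives the 3 values -1, 0, 1.

-1, 0, 1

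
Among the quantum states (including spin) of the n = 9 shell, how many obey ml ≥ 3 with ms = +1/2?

The n = 9 shell has l = 0 through 8; check each.
Orbitals with ml ≥ 3, by l: l=3 → 1; l=4 → 2; l=5 → 3; l=6 → 4; l=7 → 5; l=8 → 6.
Orbitals: 1 + 2 + 3 + 4 + 5 + 6 = 21. With ms fixed to a single value there is one state per orbital, giving 21 states.

21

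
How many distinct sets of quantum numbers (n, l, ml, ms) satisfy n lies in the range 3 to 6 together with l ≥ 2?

140

Treat each shell separately and count matching orbitals:
n=3 → 5; n=4 → 12; n=5 → 21; n=6 → 32.
Orbitals: 5 + 12 + 21 + 32 = 70. Including both spin states (ms = ±1/2) gives 2 × 70 = 140 states.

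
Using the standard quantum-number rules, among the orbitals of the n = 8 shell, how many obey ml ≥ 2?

For n = 8, l ranges over 0 … 7.
Orbitals with ml ≥ 2, by l: l=2 → 1; l=3 → 2; l=4 → 3; l=5 → 4; l=6 → 5; l=7 → 6.
Total orbitals: 1 + 2 + 3 + 4 + 5 + 6 = 21.

21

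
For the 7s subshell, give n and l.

n = 7, l = 0

The leading integer gives n = 7; the letter 's' means l = 0.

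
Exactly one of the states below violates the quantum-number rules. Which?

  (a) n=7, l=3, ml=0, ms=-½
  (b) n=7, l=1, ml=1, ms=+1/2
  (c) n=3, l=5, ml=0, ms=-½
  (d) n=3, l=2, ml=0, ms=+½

(c) has l = 5 ≥ n = 3, violating 0 ≤ l ≤ n−1.
The remaining sets (a), (b), (d) satisfy all four rules.

(c)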